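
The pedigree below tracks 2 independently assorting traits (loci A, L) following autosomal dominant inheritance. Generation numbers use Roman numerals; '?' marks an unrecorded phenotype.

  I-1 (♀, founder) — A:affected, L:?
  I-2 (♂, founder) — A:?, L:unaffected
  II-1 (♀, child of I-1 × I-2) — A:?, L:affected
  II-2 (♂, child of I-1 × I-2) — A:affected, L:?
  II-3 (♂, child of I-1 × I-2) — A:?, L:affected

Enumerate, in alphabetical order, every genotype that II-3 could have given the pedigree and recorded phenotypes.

II-3 ∈ {AA Ll, Aa Ll, aa Ll}

A/I-1 aff ·: Aa|AA
A/I-2 ? ·: aa|Aa|AA
A/II-1 ? I-1×I-2: aa|Aa|AA
A/II-2 aff I-1×I-2: Aa|AA
A/II-3 ? I-1×I-2: aa|Aa|AA
⇒ A over [I-1,I-2,II-1,II-2,II-3]: 40 consistent
L/I-1 ? ·: Ll|LL
L/I-2 un ·: ll
L/II-1 aff I-1×I-2: Ll
L/II-2 ? I-1×I-2: ll|Ll
L/II-3 aff I-1×I-2: Ll
⇒ L over [I-1,I-2,II-1,II-2,II-3]: 3 consistent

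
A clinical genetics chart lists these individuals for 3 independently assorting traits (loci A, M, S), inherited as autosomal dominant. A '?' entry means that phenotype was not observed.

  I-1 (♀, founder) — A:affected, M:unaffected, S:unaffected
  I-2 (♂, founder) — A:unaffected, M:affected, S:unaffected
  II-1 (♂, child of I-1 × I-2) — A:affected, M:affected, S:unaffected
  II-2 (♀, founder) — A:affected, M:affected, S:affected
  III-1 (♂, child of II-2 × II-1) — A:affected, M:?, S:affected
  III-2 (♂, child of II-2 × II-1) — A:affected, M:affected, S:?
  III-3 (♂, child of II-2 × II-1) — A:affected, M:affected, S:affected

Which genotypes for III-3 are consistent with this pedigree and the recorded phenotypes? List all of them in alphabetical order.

III-3 ∈ {AA MM Ss, AA Mm Ss, Aa MM Ss, Aa Mm Ss}

A/I-1 aff ·: Aa|AA
A/I-2 un ·: aa
A/II-1 aff I-1×I-2: Aa
A/II-2 aff ·: Aa|AA
A/III-1 aff II-2×II-1: Aa|AA
A/III-2 aff II-2×II-1: Aa|AA
A/III-3 aff II-2×II-1: Aa|AA
⇒ A over [I-1,I-2,II-1,II-2,III-1,III-2,III-3]: 32 consistent
M/I-1 un ·: mm
M/I-2 aff ·: Mm|MM
M/II-1 aff I-1×I-2: Mm
M/II-2 aff ·: Mm|MM
M/III-1 ? II-2×II-1: mm|Mm|MM
M/III-2 aff II-2×II-1: Mm|MM
M/III-3 aff II-2×II-1: Mm|MM
⇒ M over [I-1,I-2,II-1,II-2,III-1,III-2,III-3]: 40 consistent
S/I-1 un ·: ss
S/I-2 un ·: ss
S/II-1 un I-1×I-2: ss
S/II-2 aff ·: Ss|SS
S/III-1 aff II-2×II-1: Ss
S/III-2 ? II-2×II-1: ss|Ss
S/III-3 aff II-2×II-1: Ss
⇒ S over [I-1,I-2,II-1,II-2,III-1,III-2,III-3]: 3 consistent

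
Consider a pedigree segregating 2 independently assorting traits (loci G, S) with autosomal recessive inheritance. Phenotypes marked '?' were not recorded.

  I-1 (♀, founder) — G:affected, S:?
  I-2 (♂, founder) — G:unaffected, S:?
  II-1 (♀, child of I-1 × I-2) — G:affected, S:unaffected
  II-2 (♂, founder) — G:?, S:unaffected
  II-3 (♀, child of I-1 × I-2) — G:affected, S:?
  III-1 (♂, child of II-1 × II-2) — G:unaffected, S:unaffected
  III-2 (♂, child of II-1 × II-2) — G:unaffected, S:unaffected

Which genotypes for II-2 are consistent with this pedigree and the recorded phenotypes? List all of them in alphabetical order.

G/I-1 aff ·: gg
G/I-2 un ·: Gg
G/II-1 aff I-1×I-2: gg
G/II-2 ? ·: GG|Gg
G/II-3 aff I-1×I-2: gg
G/III-1 un II-1×II-2: Gg
G/III-2 un II-1×II-2: Gg
⇒ G over [I-1,I-2,II-1,II-2,II-3,III-1,III-2]: 2 consistent
S/I-1 ? ·: SS|Ss|ss
S/I-2 ? ·: SS|Ss|ss
S/II-1 un I-1×I-2: SS|Ss
S/II-2 un ·: SS|Ss
S/II-3 ? I-1×I-2: SS|Ss|ss
S/III-1 un II-1×II-2: SS|Ss
S/III-2 un II-1×II-2: SS|Ss
⇒ S over [I-1,I-2,II-1,II-2,II-3,III-1,III-2]: 144 consistent

II-2 ∈ {GG SS, GG Ss, Gg SS, Gg Ss}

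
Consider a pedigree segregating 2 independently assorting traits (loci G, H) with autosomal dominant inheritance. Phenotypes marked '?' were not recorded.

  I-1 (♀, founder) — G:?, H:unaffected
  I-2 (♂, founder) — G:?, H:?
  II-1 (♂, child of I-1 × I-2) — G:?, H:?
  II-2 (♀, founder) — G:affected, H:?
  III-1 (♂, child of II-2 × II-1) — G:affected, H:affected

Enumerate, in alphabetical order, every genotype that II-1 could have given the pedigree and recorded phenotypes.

G/I-1 ? ·: gg|Gg|GG
G/I-2 ? ·: gg|Gg|GG
G/II-1 ? I-1×I-2: gg|Gg|GG
G/II-2 aff ·: Gg|GG
G/III-1 aff II-2×II-1: Gg|GG
⇒ G over [I-1,I-2,II-1,II-2,III-1]: 48 consistent
H/I-1 un ·: hh
H/I-2 ? ·: hh|Hh|HH
H/II-1 ? I-1×I-2: hh|Hh
H/II-2 ? ·: hh|Hh|HH
H/III-1 aff II-2×II-1: Hh|HH
⇒ H over [I-1,I-2,II-1,II-2,III-1]: 14 consistent

II-1 ∈ {GG Hh, GG hh, Gg Hh, Gg hh, gg Hh, gg hh}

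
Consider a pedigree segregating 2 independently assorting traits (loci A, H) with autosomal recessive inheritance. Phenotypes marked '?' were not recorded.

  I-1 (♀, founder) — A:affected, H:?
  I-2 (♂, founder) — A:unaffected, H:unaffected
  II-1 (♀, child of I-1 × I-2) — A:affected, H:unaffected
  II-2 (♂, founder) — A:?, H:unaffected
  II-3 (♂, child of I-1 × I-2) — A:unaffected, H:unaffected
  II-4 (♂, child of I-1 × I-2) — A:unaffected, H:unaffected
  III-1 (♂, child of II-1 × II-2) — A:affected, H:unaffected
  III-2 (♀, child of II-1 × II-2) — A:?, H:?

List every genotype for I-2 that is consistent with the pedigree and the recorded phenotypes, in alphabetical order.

I-2 ∈ {Aa HH, Aa Hh}

A/I-1 aff ·: aa
A/I-2 un ·: Aa
A/II-1 aff I-1×I-2: aa
A/II-2 ? ·: Aa|aa
A/II-3 un I-1×I-2: Aa
A/II-4 un I-1×I-2: Aa
A/III-1 aff II-1×II-2: aa
A/III-2 ? II-1×II-2: Aa|aa
⇒ A over [I-1,I-2,II-1,II-2,II-3,II-4,III-1,III-2]: 3 consistent
H/I-1 ? ·: HH|Hh|hh
H/I-2 un ·: HH|Hh
H/II-1 un I-1×I-2: HH|Hh
H/II-2 un ·: HH|Hh
H/II-3 un I-1×I-2: HH|Hh
H/II-4 un I-1×I-2: HH|Hh
H/III-1 un II-1×II-2: HH|Hh
H/III-2 ? II-1×II-2: HH|Hh|hh
⇒ H over [I-1,I-2,II-1,II-2,II-3,II-4,III-1,III-2]: 205 consistent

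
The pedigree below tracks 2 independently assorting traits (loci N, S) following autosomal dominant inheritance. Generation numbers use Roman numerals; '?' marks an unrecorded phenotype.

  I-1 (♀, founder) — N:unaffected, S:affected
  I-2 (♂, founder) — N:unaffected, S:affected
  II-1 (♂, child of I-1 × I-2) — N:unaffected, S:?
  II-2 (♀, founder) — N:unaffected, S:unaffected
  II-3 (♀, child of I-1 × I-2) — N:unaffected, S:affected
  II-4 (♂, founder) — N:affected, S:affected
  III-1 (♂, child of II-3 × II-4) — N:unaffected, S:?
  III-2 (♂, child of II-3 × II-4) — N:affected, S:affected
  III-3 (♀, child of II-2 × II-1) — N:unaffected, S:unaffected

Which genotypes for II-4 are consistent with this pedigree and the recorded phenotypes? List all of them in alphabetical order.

N/I-1 un ·: nn
N/I-2 un ·: nn
N/II-1 un I-1×I-2: nn
N/II-2 un ·: nn
N/II-3 un I-1×I-2: nn
N/II-4 aff ·: Nn
N/III-1 un II-3×II-4: nn
N/III-2 aff II-3×II-4: Nn
N/III-3 un II-2×II-1: nn
⇒ N over [I-1,I-2,II-1,II-2,II-3,II-4,III-1,III-2,III-3]: 1 consistent
S/I-1 aff ·: Ss|SS
S/I-2 aff ·: Ss|SS
S/II-1 ? I-1×I-2: ss|Ss
S/II-2 un ·: ss
S/II-3 aff I-1×I-2: Ss|SS
S/II-4 aff ·: Ss|SS
S/III-1 ? II-3×II-4: ss|Ss|SS
S/III-2 aff II-3×II-4: Ss|SS
S/III-3 un II-2×II-1: ss
⇒ S over [I-1,I-2,II-1,II-2,II-3,II-4,III-1,III-2,III-3]: 60 consistent

II-4 ∈ {Nn SS, Nn Ss}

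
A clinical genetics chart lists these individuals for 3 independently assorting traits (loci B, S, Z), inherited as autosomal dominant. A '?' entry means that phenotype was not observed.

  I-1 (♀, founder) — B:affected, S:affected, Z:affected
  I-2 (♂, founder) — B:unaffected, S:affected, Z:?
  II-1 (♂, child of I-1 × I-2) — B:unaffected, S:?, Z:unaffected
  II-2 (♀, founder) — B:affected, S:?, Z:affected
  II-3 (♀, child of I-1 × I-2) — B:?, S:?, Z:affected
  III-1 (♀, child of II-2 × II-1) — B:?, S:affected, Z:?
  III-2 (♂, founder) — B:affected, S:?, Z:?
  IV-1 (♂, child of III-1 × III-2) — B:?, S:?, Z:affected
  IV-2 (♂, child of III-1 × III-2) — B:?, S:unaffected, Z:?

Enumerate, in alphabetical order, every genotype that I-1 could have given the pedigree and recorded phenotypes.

I-1 ∈ {Bb SS Zz, Bb Ss Zz}

B/I-1 aff ·: Bb
B/I-2 un ·: bb
B/II-1 un I-1×I-2: bb
B/II-2 aff ·: Bb|BB
B/II-3 ? I-1×I-2: bb|Bb
B/III-1 ? II-2×II-1: bb|Bb
B/III-2 aff ·: Bb|BB
B/IV-1 ? III-1×III-2: bb|Bb|BB
B/IV-2 ? III-1×III-2: bb|Bb|BB
⇒ B over [I-1,I-2,II-1,II-2,II-3,III-1,III-2,IV-1,IV-2]: 62 consistent
S/I-1 aff ·: Ss|SS
S/I-2 aff ·: Ss|SS
S/II-1 ? I-1×I-2: ss|Ss|SS
S/II-2 ? ·: ss|Ss|SS
S/II-3 ? I-1×I-2: ss|Ss|SS
S/III-1 aff II-2×II-1: Ss
S/III-2 ? ·: ss|Ss
S/IV-1 ? III-1×III-2: ss|Ss|SS
S/IV-2 un III-1×III-2: ss
⇒ S over [I-1,I-2,II-1,II-2,II-3,III-1,III-2,IV-1,IV-2]: 215 consistent
Z/I-1 aff ·: Zz
Z/I-2 ? ·: zz|Zz
Z/II-1 un I-1×I-2: zz
Z/II-2 aff ·: Zz|ZZ
Z/II-3 aff I-1×I-2: Zz|ZZ
Z/III-1 ? II-2×II-1: zz|Zz
Z/III-2 ? ·: zz|Zz|ZZ
Z/IV-1 aff III-1×III-2: Zz|ZZ
Z/IV-2 ? III-1×III-2: zz|Zz|ZZ
⇒ Z over [I-1,I-2,II-1,II-2,II-3,III-1,III-2,IV-1,IV-2]: 81 consistent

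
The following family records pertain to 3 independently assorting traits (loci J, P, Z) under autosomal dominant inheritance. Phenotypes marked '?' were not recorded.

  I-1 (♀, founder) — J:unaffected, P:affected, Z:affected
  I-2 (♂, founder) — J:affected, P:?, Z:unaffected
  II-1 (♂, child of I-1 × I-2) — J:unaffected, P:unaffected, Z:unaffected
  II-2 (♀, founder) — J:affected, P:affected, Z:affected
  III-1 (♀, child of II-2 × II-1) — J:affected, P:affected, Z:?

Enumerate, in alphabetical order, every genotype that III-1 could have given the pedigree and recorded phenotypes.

III-1 ∈ {Jj Pp Zz, Jj Pp zz}

J/I-1 un ·: jj
J/I-2 aff ·: Jj
J/II-1 un I-1×I-2: jj
J/II-2 aff ·: Jj|JJ
J/III-1 aff II-2×II-1: Jj
⇒ J over [I-1,I-2,II-1,II-2,III-1]: 2 consistent
P/I-1 aff ·: Pp
P/I-2 ? ·: pp|Pp
P/II-1 un I-1×I-2: pp
P/II-2 aff ·: Pp|PP
P/III-1 aff II-2×II-1: Pp
⇒ P over [I-1,I-2,II-1,II-2,III-1]: 4 consistent
Z/I-1 aff ·: Zz
Z/I-2 un ·: zz
Z/II-1 un I-1×I-2: zz
Z/II-2 aff ·: Zz|ZZ
Z/III-1 ? II-2×II-1: zz|Zz
⇒ Z over [I-1,I-2,II-1,II-2,III-1]: 3 consistent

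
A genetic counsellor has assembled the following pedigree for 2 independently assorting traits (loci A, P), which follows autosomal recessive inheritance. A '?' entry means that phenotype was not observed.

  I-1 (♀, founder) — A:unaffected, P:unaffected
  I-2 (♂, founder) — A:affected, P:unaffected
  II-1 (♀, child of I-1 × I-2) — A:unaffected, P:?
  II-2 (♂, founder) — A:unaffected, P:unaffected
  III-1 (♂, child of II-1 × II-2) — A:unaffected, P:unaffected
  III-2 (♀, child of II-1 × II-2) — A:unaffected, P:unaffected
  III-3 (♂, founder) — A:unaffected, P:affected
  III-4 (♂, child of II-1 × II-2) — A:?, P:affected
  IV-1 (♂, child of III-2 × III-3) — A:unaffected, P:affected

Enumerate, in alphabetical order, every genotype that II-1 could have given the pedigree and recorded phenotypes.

A/I-1 un ·: AA|Aa
A/I-2 aff ·: aa
A/II-1 un I-1×I-2: Aa
A/II-2 un ·: AA|Aa
A/III-1 un II-1×II-2: AA|Aa
A/III-2 un II-1×II-2: AA|Aa
A/III-3 un ·: AA|Aa
A/III-4 ? II-1×II-2: AA|Aa|aa
A/IV-1 un III-2×III-3: AA|Aa
⇒ A over [I-1,I-2,II-1,II-2,III-1,III-2,III-3,III-4,IV-1]: 140 consistent
P/I-1 un ·: PP|Pp
P/I-2 un ·: PP|Pp
P/II-1 ? I-1×I-2: Pp|pp
P/II-2 un ·: Pp
P/III-1 un II-1×II-2: PP|Pp
P/III-2 un II-1×II-2: Pp
P/III-3 aff ·: pp
P/III-4 aff II-1×II-2: pp
P/IV-1 aff III-2×III-3: pp
⇒ P over [I-1,I-2,II-1,II-2,III-1,III-2,III-3,III-4,IV-1]: 7 consistent

II-1 ∈ {Aa Pp, Aa pp}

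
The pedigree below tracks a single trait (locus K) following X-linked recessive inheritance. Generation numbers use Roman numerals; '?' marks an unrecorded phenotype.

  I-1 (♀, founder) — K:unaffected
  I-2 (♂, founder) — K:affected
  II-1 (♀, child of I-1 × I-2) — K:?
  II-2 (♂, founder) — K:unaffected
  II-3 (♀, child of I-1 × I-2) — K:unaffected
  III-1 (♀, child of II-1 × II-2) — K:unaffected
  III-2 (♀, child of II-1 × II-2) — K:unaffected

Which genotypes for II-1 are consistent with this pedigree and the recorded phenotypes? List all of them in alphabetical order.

II-1 ∈ {X^KX^k, X^kX^k}

K/I-1 un ·: X^KX^K|X^KX^k
K/I-2 aff ·: X^kY
K/II-1 ? I-1×I-2: X^KX^k|X^kX^k
K/II-2 un ·: X^KY
K/II-3 un I-1×I-2: X^KX^k
K/III-1 un II-1×II-2: X^KX^K|X^KX^k
K/III-2 un II-1×II-2: X^KX^K|X^KX^k
⇒ K over [I-1,I-2,II-1,II-2,II-3,III-1,III-2]: 9 consistent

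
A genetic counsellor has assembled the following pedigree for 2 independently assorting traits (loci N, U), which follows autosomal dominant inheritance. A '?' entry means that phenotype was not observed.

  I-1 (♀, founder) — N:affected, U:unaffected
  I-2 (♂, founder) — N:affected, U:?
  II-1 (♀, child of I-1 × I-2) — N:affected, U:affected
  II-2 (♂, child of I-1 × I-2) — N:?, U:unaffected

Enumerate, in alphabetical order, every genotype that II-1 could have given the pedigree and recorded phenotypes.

N/I-1 aff ·: Nn|NN
N/I-2 aff ·: Nn|NN
N/II-1 aff I-1×I-2: Nn|NN
N/II-2 ? I-1×I-2: nn|Nn|NN
⇒ N over [I-1,I-2,II-1,II-2]: 15 consistent
U/I-1 un ·: uu
U/I-2 ? ·: Uu
U/II-1 aff I-1×I-2: Uu
U/II-2 un I-1×I-2: uu
⇒ U over [I-1,I-2,II-1,II-2]: 1 consistent

II-1 ∈ {NN Uu, Nn Uu}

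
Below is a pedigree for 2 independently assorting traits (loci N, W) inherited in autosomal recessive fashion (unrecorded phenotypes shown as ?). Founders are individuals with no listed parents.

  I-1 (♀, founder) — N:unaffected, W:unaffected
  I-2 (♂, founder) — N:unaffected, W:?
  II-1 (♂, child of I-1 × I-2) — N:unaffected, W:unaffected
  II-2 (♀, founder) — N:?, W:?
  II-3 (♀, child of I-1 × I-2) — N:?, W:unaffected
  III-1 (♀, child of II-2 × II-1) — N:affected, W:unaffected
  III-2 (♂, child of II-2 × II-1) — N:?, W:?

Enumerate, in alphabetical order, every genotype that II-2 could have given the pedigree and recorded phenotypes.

II-2 ∈ {Nn WW, Nn Ww, Nn ww, nn WW, nn Ww, nn ww}

N/I-1 un ·: NN|Nn
N/I-2 un ·: NN|Nn
N/II-1 un I-1×I-2: Nn
N/II-2 ? ·: Nn|nn
N/II-3 ? I-1×I-2: NN|Nn|nn
N/III-1 aff II-2×II-1: nn
N/III-2 ? II-2×II-1: NN|Nn|nn
⇒ N over [I-1,I-2,II-1,II-2,II-3,III-1,III-2]: 35 consistent
W/I-1 un ·: WW|Ww
W/I-2 ? ·: WW|Ww|ww
W/II-1 un I-1×I-2: WW|Ww
W/II-2 ? ·: WW|Ww|ww
W/II-3 un I-1×I-2: WW|Ww
W/III-1 un II-2×II-1: WW|Ww
W/III-2 ? II-2×II-1: WW|Ww|ww
⇒ W over [I-1,I-2,II-1,II-2,II-3,III-1,III-2]: 138 consistent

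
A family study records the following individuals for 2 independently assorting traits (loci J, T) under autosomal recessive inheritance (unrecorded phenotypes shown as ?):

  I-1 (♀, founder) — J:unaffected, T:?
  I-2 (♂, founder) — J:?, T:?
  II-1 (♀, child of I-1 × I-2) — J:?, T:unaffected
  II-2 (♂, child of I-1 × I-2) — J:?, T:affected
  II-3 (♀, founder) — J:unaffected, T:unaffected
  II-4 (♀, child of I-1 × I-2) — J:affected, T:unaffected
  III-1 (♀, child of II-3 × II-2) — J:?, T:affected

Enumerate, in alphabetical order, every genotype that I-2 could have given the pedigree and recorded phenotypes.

J/I-1 un ·: Jj
J/I-2 ? ·: Jj|jj
J/II-1 ? I-1×I-2: JJ|Jj|jj
J/II-2 ? I-1×I-2: JJ|Jj|jj
J/II-3 un ·: JJ|Jj
J/II-4 aff I-1×I-2: jj
J/III-1 ? II-3×II-2: JJ|Jj|jj
⇒ J over [I-1,I-2,II-1,II-2,II-3,II-4,III-1]: 49 consistent
T/I-1 ? ·: Tt|tt
T/I-2 ? ·: Tt|tt
T/II-1 un I-1×I-2: TT|Tt
T/II-2 aff I-1×I-2: tt
T/II-3 un ·: Tt
T/II-4 un I-1×I-2: TT|Tt
T/III-1 aff II-3×II-2: tt
⇒ T over [I-1,I-2,II-1,II-2,II-3,II-4,III-1]: 6 consistent

I-2 ∈ {Jj Tt, Jj tt, jj Tt, jj tt}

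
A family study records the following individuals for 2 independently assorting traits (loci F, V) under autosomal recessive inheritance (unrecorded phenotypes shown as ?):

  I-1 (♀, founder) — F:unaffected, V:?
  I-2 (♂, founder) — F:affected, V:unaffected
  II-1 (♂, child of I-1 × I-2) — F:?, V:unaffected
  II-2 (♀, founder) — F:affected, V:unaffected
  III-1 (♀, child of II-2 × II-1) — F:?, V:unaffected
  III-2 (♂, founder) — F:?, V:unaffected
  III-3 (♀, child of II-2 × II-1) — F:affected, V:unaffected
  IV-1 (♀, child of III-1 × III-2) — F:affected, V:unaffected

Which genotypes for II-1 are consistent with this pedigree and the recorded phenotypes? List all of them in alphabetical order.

II-1 ∈ {Ff VV, Ff Vv, ff VV, ff Vv}

F/I-1 un ·: FF|Ff
F/I-2 aff ·: ff
F/II-1 ? I-1×I-2: Ff|ff
F/II-2 aff ·: ff
F/III-1 ? II-2×II-1: Ff|ff
F/III-2 ? ·: Ff|ff
F/III-3 aff II-2×II-1: ff
F/IV-1 aff III-1×III-2: ff
⇒ F over [I-1,I-2,II-1,II-2,III-1,III-2,III-3,IV-1]: 10 consistent
V/I-1 ? ·: VV|Vv|vv
V/I-2 un ·: VV|Vv
V/II-1 un I-1×I-2: VV|Vv
V/II-2 un ·: VV|Vv
V/III-1 un II-2×II-1: VV|Vv
V/III-2 un ·: VV|Vv
V/III-3 un II-2×II-1: VV|Vv
V/IV-1 un III-1×III-2: VV|Vv
⇒ V over [I-1,I-2,II-1,II-2,III-1,III-2,III-3,IV-1]: 208 consistent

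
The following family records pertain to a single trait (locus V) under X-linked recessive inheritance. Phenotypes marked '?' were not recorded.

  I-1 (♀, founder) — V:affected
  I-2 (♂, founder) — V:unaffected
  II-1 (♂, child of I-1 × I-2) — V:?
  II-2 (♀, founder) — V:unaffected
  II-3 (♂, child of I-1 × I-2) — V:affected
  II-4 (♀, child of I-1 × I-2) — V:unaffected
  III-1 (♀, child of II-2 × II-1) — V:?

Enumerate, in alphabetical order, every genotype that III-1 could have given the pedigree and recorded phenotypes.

V/I-1 aff ·: X^vX^v
V/I-2 un ·: X^VY
V/II-1 ? I-1×I-2: X^vY
V/II-2 un ·: X^VX^V|X^VX^v
V/II-3 aff I-1×I-2: X^vY
V/II-4 un I-1×I-2: X^VX^v
V/III-1 ? II-2×II-1: X^VX^v|X^vX^v
⇒ V over [I-1,I-2,II-1,II-2,II-3,II-4,III-1]: 3 consistent

III-1 ∈ {X^VX^v, X^vX^v}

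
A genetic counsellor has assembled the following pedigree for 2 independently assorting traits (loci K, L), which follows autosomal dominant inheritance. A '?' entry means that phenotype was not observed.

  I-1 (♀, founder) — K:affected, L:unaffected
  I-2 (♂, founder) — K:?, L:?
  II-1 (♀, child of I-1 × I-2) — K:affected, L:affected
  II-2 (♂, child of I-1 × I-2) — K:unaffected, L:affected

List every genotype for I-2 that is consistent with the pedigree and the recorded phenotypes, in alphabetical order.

K/I-1 aff ·: Kk
K/I-2 ? ·: kk|Kk
K/II-1 aff I-1×I-2: Kk|KK
K/II-2 un I-1×I-2: kk
⇒ K over [I-1,I-2,II-1,II-2]: 3 consistent
L/I-1 un ·: ll
L/I-2 ? ·: Ll|LL
L/II-1 aff I-1×I-2: Ll
L/II-2 aff I-1×I-2: Ll
⇒ L over [I-1,I-2,II-1,II-2]: 2 consistent

I-2 ∈ {Kk LL, Kk Ll, kk LL, kk Ll}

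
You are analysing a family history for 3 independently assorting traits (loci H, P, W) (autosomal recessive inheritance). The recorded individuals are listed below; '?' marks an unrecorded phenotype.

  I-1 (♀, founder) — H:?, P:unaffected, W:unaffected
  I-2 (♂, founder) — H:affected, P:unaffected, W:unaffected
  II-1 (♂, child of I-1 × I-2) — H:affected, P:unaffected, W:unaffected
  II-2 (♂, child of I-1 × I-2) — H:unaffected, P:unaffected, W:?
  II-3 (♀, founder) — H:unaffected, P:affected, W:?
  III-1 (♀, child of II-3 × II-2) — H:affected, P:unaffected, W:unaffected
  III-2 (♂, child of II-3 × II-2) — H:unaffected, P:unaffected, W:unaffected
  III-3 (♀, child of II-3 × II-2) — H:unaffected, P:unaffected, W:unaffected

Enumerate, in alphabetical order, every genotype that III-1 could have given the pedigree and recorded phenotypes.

III-1 ∈ {hh Pp WW, hh Pp Ww}

H/I-1 ? ·: Hh
H/I-2 aff ·: hh
H/II-1 aff I-1×I-2: hh
H/II-2 un I-1×I-2: Hh
H/II-3 un ·: Hh
H/III-1 aff II-3×II-2: hh
H/III-2 un II-3×II-2: HH|Hh
H/III-3 un II-3×II-2: HH|Hh
⇒ H over [I-1,I-2,II-1,II-2,II-3,III-1,III-2,III-3]: 4 consistent
P/I-1 un ·: PP|Pp
P/I-2 un ·: PP|Pp
P/II-1 un I-1×I-2: PP|Pp
P/II-2 un I-1×I-2: PP|Pp
P/II-3 aff ·: pp
P/III-1 un II-3×II-2: Pp
P/III-2 un II-3×II-2: Pp
P/III-3 un II-3×II-2: Pp
⇒ P over [I-1,I-2,II-1,II-2,II-3,III-1,III-2,III-3]: 13 consistent
W/I-1 un ·: WW|Ww
W/I-2 un ·: WW|Ww
W/II-1 un I-1×I-2: WW|Ww
W/II-2 ? I-1×I-2: WW|Ww|ww
W/II-3 ? ·: WW|Ww|ww
W/III-1 un II-3×II-2: WW|Ww
W/III-2 un II-3×II-2: WW|Ww
W/III-3 un II-3×II-2: WW|Ww
⇒ W over [I-1,I-2,II-1,II-2,II-3,III-1,III-2,III-3]: 176 consistent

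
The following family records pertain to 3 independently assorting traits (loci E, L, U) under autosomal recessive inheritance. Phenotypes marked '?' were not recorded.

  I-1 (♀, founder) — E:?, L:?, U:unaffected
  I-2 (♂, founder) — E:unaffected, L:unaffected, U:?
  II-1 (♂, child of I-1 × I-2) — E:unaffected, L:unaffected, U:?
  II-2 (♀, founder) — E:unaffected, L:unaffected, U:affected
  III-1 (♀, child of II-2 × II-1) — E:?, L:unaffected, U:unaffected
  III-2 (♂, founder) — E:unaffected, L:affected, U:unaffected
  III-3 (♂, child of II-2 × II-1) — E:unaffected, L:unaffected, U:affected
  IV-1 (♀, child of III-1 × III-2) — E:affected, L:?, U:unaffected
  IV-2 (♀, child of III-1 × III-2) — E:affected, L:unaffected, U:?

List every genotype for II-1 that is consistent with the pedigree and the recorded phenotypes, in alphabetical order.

E/I-1 ? ·: EE|Ee|ee
E/I-2 un ·: EE|Ee
E/II-1 un I-1×I-2: EE|Ee
E/II-2 un ·: EE|Ee
E/III-1 ? II-2×II-1: Ee|ee
E/III-2 un ·: Ee
E/III-3 un II-2×II-1: EE|Ee
E/IV-1 aff III-1×III-2: ee
E/IV-2 aff III-1×III-2: ee
⇒ E over [I-1,I-2,II-1,II-2,III-1,III-2,III-3,IV-1,IV-2]: 38 consistent
L/I-1 ? ·: LL|Ll|ll
L/I-2 un ·: LL|Ll
L/II-1 un I-1×I-2: LL|Ll
L/II-2 un ·: LL|Ll
L/III-1 un II-2×II-1: LL|Ll
L/III-2 aff ·: ll
L/III-3 un II-2×II-1: LL|Ll
L/IV-1 ? III-1×III-2: Ll|ll
L/IV-2 un III-1×III-2: Ll
⇒ L over [I-1,I-2,II-1,II-2,III-1,III-2,III-3,IV-1,IV-2]: 88 consistent
U/I-1 un ·: UU|Uu
U/I-2 ? ·: UU|Uu|uu
U/II-1 ? I-1×I-2: Uu
U/II-2 aff ·: uu
U/III-1 un II-2×II-1: Uu
U/III-2 un ·: UU|Uu
U/III-3 aff II-2×II-1: uu
U/IV-1 un III-1×III-2: UU|Uu
U/IV-2 ? III-1×III-2: UU|Uu|uu
⇒ U over [I-1,I-2,II-1,II-2,III-1,III-2,III-3,IV-1,IV-2]: 50 consistent

II-1 ∈ {EE LL Uu, EE Ll Uu, Ee LL Uu, Ee Ll Uu}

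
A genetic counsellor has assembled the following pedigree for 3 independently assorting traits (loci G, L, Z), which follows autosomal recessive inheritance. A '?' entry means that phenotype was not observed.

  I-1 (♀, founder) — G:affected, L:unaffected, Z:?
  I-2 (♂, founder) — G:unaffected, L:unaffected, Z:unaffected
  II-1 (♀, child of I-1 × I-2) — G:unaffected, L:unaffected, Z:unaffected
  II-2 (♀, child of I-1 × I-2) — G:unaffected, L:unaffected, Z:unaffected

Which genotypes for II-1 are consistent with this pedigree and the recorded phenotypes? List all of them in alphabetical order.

G/I-1 aff ·: gg
G/I-2 un ·: GG|Gg
G/II-1 un I-1×I-2: Gg
G/II-2 un I-1×I-2: Gg
⇒ G over [I-1,I-2,II-1,II-2]: 2 consistent
L/I-1 un ·: LL|Ll
L/I-2 un ·: LL|Ll
L/II-1 un I-1×I-2: LL|Ll
L/II-2 un I-1×I-2: LL|Ll
⇒ L over [I-1,I-2,II-1,II-2]: 13 consistent
Z/I-1 ? ·: ZZ|Zz|zz
Z/I-2 un ·: ZZ|Zz
Z/II-1 un I-1×I-2: ZZ|Zz
Z/II-2 un I-1×I-2: ZZ|Zz
⇒ Z over [I-1,I-2,II-1,II-2]: 15 consistent

II-1 ∈ {Gg LL ZZ, Gg LL Zz, Gg Ll ZZ, Gg Ll Zz}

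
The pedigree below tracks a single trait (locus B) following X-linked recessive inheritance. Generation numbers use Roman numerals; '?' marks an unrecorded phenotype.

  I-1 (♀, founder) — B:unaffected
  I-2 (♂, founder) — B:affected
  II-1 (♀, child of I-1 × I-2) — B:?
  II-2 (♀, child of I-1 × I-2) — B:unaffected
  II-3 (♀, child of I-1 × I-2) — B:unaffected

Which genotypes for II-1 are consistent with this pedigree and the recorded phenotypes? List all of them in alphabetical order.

B/I-1 un ·: X^BX^B|X^BX^b
B/I-2 aff ·: X^bY
B/II-1 ? I-1×I-2: X^BX^b|X^bX^b
B/II-2 un I-1×I-2: X^BX^b
B/II-3 un I-1×I-2: X^BX^b
⇒ B over [I-1,I-2,II-1,II-2,II-3]: 3 consistent

II-1 ∈ {X^BX^b, X^bX^b}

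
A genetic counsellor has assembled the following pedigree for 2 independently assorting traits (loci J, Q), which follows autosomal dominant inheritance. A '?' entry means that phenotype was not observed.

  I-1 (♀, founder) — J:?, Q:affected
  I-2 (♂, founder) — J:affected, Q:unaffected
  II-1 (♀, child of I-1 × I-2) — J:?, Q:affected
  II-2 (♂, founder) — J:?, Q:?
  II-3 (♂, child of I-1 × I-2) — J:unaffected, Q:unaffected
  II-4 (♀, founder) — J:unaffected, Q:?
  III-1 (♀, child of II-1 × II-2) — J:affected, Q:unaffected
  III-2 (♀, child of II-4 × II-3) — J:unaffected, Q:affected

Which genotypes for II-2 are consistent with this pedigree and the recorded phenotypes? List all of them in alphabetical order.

II-2 ∈ {JJ Qq, JJ qq, Jj Qq, Jj qq, jj Qq, jj qq}

J/I-1 ? ·: jj|Jj
J/I-2 aff ·: Jj
J/II-1 ? I-1×I-2: jj|Jj|JJ
J/II-2 ? ·: jj|Jj|JJ
J/II-3 un I-1×I-2: jj
J/II-4 un ·: jj
J/III-1 aff II-1×II-2: Jj|JJ
J/III-2 un II-4×II-3: jj
⇒ J over [I-1,I-2,II-1,II-2,II-3,II-4,III-1,III-2]: 18 consistent
Q/I-1 aff ·: Qq
Q/I-2 un ·: qq
Q/II-1 aff I-1×I-2: Qq
Q/II-2 ? ·: qq|Qq
Q/II-3 un I-1×I-2: qq
Q/II-4 ? ·: Qq|QQ
Q/III-1 un II-1×II-2: qq
Q/III-2 aff II-4×II-3: Qq
⇒ Q over [I-1,I-2,II-1,II-2,II-3,II-4,III-1,III-2]: 4 consistent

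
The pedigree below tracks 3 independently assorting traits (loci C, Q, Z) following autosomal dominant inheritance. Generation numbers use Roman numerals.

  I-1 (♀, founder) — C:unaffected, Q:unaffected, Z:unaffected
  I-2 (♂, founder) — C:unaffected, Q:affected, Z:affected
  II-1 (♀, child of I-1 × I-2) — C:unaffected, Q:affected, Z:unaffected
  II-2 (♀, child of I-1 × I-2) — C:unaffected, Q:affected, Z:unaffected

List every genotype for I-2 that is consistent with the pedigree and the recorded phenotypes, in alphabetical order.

C/I-1 un ·: cc
C/I-2 un ·: cc
C/II-1 un I-1×I-2: cc
C/II-2 un I-1×I-2: cc
⇒ C over [I-1,I-2,II-1,II-2]: 1 consistent
Q/I-1 un ·: qq
Q/I-2 aff ·: Qq|QQ
Q/II-1 aff I-1×I-2: Qq
Q/II-2 aff I-1×I-2: Qq
⇒ Q over [I-1,I-2,II-1,II-2]: 2 consistent
Z/I-1 un ·: zz
Z/I-2 aff ·: Zz
Z/II-1 un I-1×I-2: zz
Z/II-2 un I-1×I-2: zz
⇒ Z over [I-1,I-2,II-1,II-2]: 1 consistent

I-2 ∈ {cc QQ Zz, cc Qq Zz}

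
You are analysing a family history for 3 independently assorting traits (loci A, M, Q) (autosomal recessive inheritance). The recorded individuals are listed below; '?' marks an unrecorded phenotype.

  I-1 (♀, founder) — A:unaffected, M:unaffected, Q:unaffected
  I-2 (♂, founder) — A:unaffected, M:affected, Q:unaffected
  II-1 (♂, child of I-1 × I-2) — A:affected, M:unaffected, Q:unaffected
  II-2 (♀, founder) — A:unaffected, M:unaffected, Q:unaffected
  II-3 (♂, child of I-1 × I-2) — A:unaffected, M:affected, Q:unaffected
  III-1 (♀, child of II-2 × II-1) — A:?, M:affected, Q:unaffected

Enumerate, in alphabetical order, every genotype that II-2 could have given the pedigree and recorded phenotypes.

II-2 ∈ {AA Mm QQ, AA Mm Qq, Aa Mm QQ, Aa Mm Qq}

A/I-1 un ·: Aa
A/I-2 un ·: Aa
A/II-1 aff I-1×I-2: aa
A/II-2 un ·: AA|Aa
A/II-3 un I-1×I-2: AA|Aa
A/III-1 ? II-2×II-1: Aa|aa
⇒ A over [I-1,I-2,II-1,II-2,II-3,III-1]: 6 consistent
M/I-1 un ·: Mm
M/I-2 aff ·: mm
M/II-1 un I-1×I-2: Mm
M/II-2 un ·: Mm
M/II-3 aff I-1×I-2: mm
M/III-1 aff II-2×II-1: mm
⇒ M over [I-1,I-2,II-1,II-2,II-3,III-1]: 1 consistent
Q/I-1 un ·: QQ|Qq
Q/I-2 un ·: QQ|Qq
Q/II-1 un I-1×I-2: QQ|Qq
Q/II-2 un ·: QQ|Qq
Q/II-3 un I-1×I-2: QQ|Qq
Q/III-1 un II-2×II-1: QQ|Qq
⇒ Q over [I-1,I-2,II-1,II-2,II-3,III-1]: 45 consistent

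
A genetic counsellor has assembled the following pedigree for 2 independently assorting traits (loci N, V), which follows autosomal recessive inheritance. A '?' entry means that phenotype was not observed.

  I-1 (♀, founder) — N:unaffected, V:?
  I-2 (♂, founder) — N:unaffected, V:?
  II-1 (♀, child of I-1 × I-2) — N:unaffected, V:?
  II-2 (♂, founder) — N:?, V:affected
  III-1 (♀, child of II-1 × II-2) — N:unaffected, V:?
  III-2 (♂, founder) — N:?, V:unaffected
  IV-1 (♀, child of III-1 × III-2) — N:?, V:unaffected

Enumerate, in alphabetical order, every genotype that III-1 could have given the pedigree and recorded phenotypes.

N/I-1 un ·: NN|Nn
N/I-2 un ·: NN|Nn
N/II-1 un I-1×I-2: NN|Nn
N/II-2 ? ·: NN|Nn|nn
N/III-1 un II-1×II-2: NN|Nn
N/III-2 ? ·: NN|Nn|nn
N/IV-1 ? III-1×III-2: NN|Nn|nn
⇒ N over [I-1,I-2,II-1,II-2,III-1,III-2,IV-1]: 175 consistent
V/I-1 ? ·: VV|Vv|vv
V/I-2 ? ·: VV|Vv|vv
V/II-1 ? I-1×I-2: VV|Vv|vv
V/II-2 aff ·: vv
V/III-1 ? II-1×II-2: Vv|vv
V/III-2 un ·: VV|Vv
V/IV-1 un III-1×III-2: VV|Vv
⇒ V over [I-1,I-2,II-1,II-2,III-1,III-2,IV-1]: 66 consistent

III-1 ∈ {NN Vv, NN vv, Nn Vv, Nn vv}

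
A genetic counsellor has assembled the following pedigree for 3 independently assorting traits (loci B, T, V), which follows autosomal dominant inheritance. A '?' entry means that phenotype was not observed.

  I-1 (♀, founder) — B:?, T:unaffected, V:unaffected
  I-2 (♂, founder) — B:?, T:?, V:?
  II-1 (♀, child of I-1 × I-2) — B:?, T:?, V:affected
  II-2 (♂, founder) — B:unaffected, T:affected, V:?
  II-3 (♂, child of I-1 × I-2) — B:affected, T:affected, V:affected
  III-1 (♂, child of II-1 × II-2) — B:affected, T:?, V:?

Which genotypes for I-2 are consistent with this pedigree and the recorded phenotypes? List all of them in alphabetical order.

I-2 ∈ {BB TT VV, BB TT Vv, BB Tt VV, BB Tt Vv, Bb TT VV, Bb TT Vv, Bb Tt VV, Bb Tt Vv, bb TT VV, bb TT Vv, bb Tt VV, bb Tt Vv}

B/I-1 ? ·: bb|Bb|BB
B/I-2 ? ·: bb|Bb|BB
B/II-1 ? I-1×I-2: Bb|BB
B/II-2 un ·: bb
B/II-3 aff I-1×I-2: Bb|BB
B/III-1 aff II-1×II-2: Bb
⇒ B over [I-1,I-2,II-1,II-2,II-3,III-1]: 17 consistent
T/I-1 un ·: tt
T/I-2 ? ·: Tt|TT
T/II-1 ? I-1×I-2: tt|Tt
T/II-2 aff ·: Tt|TT
T/II-3 aff I-1×I-2: Tt
T/III-1 ? II-1×II-2: tt|Tt|TT
⇒ T over [I-1,I-2,II-1,II-2,II-3,III-1]: 13 consistent
V/I-1 un ·: vv
V/I-2 ? ·: Vv|VV
V/II-1 aff I-1×I-2: Vv
V/II-2 ? ·: vv|Vv|VV
V/II-3 aff I-1×I-2: Vv
V/III-1 ? II-1×II-2: vv|Vv|VV
⇒ V over [I-1,I-2,II-1,II-2,II-3,III-1]: 14 consistent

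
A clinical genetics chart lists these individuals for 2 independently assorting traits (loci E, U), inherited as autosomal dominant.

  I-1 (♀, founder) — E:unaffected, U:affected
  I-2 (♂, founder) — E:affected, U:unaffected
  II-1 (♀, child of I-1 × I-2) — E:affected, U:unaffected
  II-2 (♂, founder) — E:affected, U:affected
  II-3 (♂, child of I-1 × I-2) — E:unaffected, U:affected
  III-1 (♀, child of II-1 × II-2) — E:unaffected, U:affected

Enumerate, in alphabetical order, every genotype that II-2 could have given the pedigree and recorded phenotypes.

II-2 ∈ {Ee UU, Ee Uu}

E/I-1 un ·: ee
E/I-2 aff ·: Ee
E/II-1 aff I-1×I-2: Ee
E/II-2 aff ·: Ee
E/II-3 un I-1×I-2: ee
E/III-1 un II-1×II-2: ee
⇒ E over [I-1,I-2,II-1,II-2,II-3,III-1]: 1 consistent
U/I-1 aff ·: Uu
U/I-2 un ·: uu
U/II-1 un I-1×I-2: uu
U/II-2 aff ·: Uu|UU
U/II-3 aff I-1×I-2: Uu
U/III-1 aff II-1×II-2: Uu
⇒ U over [I-1,I-2,II-1,II-2,II-3,III-1]: 2 consistent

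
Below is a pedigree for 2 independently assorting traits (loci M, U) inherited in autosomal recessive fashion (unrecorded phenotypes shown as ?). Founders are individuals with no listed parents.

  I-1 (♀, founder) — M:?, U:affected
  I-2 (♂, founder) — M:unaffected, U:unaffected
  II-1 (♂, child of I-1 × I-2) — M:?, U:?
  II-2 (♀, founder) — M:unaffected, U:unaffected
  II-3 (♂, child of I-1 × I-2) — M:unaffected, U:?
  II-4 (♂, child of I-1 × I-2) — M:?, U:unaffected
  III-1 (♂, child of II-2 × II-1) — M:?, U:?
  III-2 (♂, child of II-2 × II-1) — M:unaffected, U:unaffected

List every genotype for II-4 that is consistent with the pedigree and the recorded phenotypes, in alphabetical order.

M/I-1 ? ·: MM|Mm|mm
M/I-2 un ·: MM|Mm
M/II-1 ? I-1×I-2: MM|Mm|mm
M/II-2 un ·: MM|Mm
M/II-3 un I-1×I-2: MM|Mm
M/II-4 ? I-1×I-2: MM|Mm|mm
M/III-1 ? II-2×II-1: MM|Mm|mm
M/III-2 un II-2×II-1: MM|Mm
⇒ M over [I-1,I-2,II-1,II-2,II-3,II-4,III-1,III-2]: 269 consistent
U/I-1 aff ·: uu
U/I-2 un ·: UU|Uu
U/II-1 ? I-1×I-2: Uu|uu
U/II-2 un ·: UU|Uu
U/II-3 ? I-1×I-2: Uu|uu
U/II-4 un I-1×I-2: Uu
U/III-1 ? II-2×II-1: UU|Uu|uu
U/III-2 un II-2×II-1: UU|Uu
⇒ U over [I-1,I-2,II-1,II-2,II-3,II-4,III-1,III-2]: 36 consistent

II-4 ∈ {MM Uu, Mm Uu, mm Uu}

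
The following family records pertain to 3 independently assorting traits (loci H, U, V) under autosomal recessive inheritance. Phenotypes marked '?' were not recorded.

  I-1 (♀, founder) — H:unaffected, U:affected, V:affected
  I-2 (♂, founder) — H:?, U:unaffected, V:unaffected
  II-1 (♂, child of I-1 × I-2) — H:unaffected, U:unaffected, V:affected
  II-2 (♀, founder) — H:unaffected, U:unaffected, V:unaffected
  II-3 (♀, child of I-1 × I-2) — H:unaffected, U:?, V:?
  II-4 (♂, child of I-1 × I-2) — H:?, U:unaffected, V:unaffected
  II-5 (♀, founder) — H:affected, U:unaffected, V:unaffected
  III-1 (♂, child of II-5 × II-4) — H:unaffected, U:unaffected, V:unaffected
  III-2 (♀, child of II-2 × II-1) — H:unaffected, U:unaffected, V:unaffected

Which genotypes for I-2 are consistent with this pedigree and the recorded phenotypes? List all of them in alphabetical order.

I-2 ∈ {HH UU Vv, HH Uu Vv, Hh UU Vv, Hh Uu Vv, hh UU Vv, hh Uu Vv}

H/I-1 un ·: HH|Hh
H/I-2 ? ·: HH|Hh|hh
H/II-1 un I-1×I-2: HH|Hh
H/II-2 un ·: HH|Hh
H/II-3 un I-1×I-2: HH|Hh
H/II-4 ? I-1×I-2: HH|Hh
H/II-5 aff ·: hh
H/III-1 un II-5×II-4: Hh
H/III-2 un II-2×II-1: HH|Hh
⇒ H over [I-1,I-2,II-1,II-2,II-3,II-4,II-5,III-1,III-2]: 95 consistent
U/I-1 aff ·: uu
U/I-2 un ·: UU|Uu
U/II-1 un I-1×I-2: Uu
U/II-2 un ·: UU|Uu
U/II-3 ? I-1×I-2: Uu|uu
U/II-4 un I-1×I-2: Uu
U/II-5 un ·: UU|Uu
U/III-1 un II-5×II-4: UU|Uu
U/III-2 un II-2×II-1: UU|Uu
⇒ U over [I-1,I-2,II-1,II-2,II-3,II-4,II-5,III-1,III-2]: 48 consistent
V/I-1 aff ·: vv
V/I-2 un ·: Vv
V/II-1 aff I-1×I-2: vv
V/II-2 un ·: VV|Vv
V/II-3 ? I-1×I-2: Vv|vv
V/II-4 un I-1×I-2: Vv
V/II-5 un ·: VV|Vv
V/III-1 un II-5×II-4: VV|Vv
V/III-2 un II-2×II-1: Vv
⇒ V over [I-1,I-2,II-1,II-2,II-3,II-4,II-5,III-1,III-2]: 16 consistent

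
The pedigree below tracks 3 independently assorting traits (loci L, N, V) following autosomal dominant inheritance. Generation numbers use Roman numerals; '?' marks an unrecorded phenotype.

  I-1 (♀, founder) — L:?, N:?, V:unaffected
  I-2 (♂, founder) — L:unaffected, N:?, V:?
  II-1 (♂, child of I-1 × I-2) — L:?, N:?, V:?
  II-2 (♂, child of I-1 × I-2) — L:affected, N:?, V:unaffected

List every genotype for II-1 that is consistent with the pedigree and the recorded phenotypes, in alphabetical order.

II-1 ∈ {Ll NN Vv, Ll NN vv, Ll Nn Vv, Ll Nn vv, Ll nn Vv, Ll nn vv, ll NN Vv, ll NN vv, ll Nn Vv, ll Nn vv, ll nn Vv, ll nn vv}

L/I-1 ? ·: Ll|LL
L/I-2 un ·: ll
L/II-1 ? I-1×I-2: ll|Ll
L/II-2 aff I-1×I-2: Ll
⇒ L over [I-1,I-2,II-1,II-2]: 3 consistent
N/I-1 ? ·: nn|Nn|NN
N/I-2 ? ·: nn|Nn|NN
N/II-1 ? I-1×I-2: nn|Nn|NN
N/II-2 ? I-1×I-2: nn|Nn|NN
⇒ N over [I-1,I-2,II-1,II-2]: 29 consistent
V/I-1 un ·: vv
V/I-2 ? ·: vv|Vv
V/II-1 ? I-1×I-2: vv|Vv
V/II-2 un I-1×I-2: vv
⇒ V over [I-1,I-2,II-1,II-2]: 3 consistent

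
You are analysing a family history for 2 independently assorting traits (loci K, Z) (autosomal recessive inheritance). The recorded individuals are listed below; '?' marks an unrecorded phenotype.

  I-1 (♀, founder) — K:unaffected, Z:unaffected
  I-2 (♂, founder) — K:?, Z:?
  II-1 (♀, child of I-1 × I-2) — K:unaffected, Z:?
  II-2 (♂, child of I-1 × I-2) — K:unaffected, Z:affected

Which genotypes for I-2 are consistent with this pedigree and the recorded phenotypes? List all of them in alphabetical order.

I-2 ∈ {KK Zz, KK zz, Kk Zz, Kk zz, kk Zz, kk zz}

K/I-1 un ·: KK|Kk
K/I-2 ? ·: KK|Kk|kk
K/II-1 un I-1×I-2: KK|Kk
K/II-2 un I-1×I-2: KK|Kk
⇒ K over [I-1,I-2,II-1,II-2]: 15 consistent
Z/I-1 un ·: Zz
Z/I-2 ? ·: Zz|zz
Z/II-1 ? I-1×I-2: ZZ|Zz|zz
Z/II-2 aff I-1×I-2: zz
⇒ Z over [I-1,I-2,II-1,II-2]: 5 consistent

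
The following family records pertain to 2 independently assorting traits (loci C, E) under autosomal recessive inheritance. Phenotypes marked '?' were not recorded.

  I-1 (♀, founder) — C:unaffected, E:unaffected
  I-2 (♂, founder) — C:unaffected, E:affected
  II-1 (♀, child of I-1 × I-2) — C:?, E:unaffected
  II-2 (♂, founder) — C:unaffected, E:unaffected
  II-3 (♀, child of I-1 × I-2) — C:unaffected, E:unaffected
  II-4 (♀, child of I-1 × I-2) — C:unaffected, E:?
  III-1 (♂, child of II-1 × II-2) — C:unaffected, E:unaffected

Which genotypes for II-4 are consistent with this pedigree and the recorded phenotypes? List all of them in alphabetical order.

C/I-1 un ·: CC|Cc
C/I-2 un ·: CC|Cc
C/II-1 ? I-1×I-2: CC|Cc|cc
C/II-2 un ·: CC|Cc
C/II-3 un I-1×I-2: CC|Cc
C/II-4 un I-1×I-2: CC|Cc
C/III-1 un II-1×II-2: CC|Cc
⇒ C over [I-1,I-2,II-1,II-2,II-3,II-4,III-1]: 95 consistent
E/I-1 un ·: EE|Ee
E/I-2 aff ·: ee
E/II-1 un I-1×I-2: Ee
E/II-2 un ·: EE|Ee
E/II-3 un I-1×I-2: Ee
E/II-4 ? I-1×I-2: Ee|ee
E/III-1 un II-1×II-2: EE|Ee
⇒ E over [I-1,I-2,II-1,II-2,II-3,II-4,III-1]: 12 consistent

II-4 ∈ {CC Ee, CC ee, Cc Ee, Cc ee}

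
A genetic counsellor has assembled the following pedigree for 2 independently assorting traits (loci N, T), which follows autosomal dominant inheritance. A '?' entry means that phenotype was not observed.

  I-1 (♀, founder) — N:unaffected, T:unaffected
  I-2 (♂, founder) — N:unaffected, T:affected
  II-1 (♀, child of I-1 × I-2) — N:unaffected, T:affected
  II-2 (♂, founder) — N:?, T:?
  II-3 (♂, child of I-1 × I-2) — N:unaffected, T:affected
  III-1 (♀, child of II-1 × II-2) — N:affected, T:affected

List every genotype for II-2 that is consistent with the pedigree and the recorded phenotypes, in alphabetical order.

II-2 ∈ {NN TT, NN Tt, NN tt, Nn TT, Nn Tt, Nn tt}

N/I-1 un ·: nn
N/I-2 un ·: nn
N/II-1 un I-1×I-2: nn
N/II-2 ? ·: Nn|NN
N/II-3 un I-1×I-2: nn
N/III-1 aff II-1×II-2: Nn
⇒ N over [I-1,I-2,II-1,II-2,II-3,III-1]: 2 consistent
T/I-1 un ·: tt
T/I-2 aff ·: Tt|TT
T/II-1 aff I-1×I-2: Tt
T/II-2 ? ·: tt|Tt|TT
T/II-3 aff I-1×I-2: Tt
T/III-1 aff II-1×II-2: Tt|TT
⇒ T over [I-1,I-2,II-1,II-2,II-3,III-1]: 10 consistent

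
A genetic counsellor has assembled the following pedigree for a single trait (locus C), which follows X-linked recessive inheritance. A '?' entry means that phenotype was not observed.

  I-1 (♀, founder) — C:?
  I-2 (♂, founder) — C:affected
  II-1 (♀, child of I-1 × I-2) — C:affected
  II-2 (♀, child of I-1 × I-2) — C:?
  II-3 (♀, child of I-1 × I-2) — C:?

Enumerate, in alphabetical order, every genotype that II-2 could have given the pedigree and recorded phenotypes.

C/I-1 ? ·: X^CX^c|X^cX^c
C/I-2 aff ·: X^cY
C/II-1 aff I-1×I-2: X^cX^c
C/II-2 ? I-1×I-2: X^CX^c|X^cX^c
C/II-3 ? I-1×I-2: X^CX^c|X^cX^c
⇒ C over [I-1,I-2,II-1,II-2,II-3]: 5 consistent

II-2 ∈ {X^CX^c, X^cX^c}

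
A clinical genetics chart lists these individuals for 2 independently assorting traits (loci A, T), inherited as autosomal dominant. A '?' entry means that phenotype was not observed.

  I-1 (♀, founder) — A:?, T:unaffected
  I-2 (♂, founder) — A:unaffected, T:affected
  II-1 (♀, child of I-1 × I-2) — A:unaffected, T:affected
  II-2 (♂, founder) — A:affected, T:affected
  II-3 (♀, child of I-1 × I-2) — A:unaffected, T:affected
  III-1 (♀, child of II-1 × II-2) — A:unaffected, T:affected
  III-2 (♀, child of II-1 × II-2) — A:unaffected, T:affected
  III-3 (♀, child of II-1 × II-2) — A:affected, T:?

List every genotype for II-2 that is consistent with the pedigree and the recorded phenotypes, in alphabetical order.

II-2 ∈ {Aa TT, Aa Tt}

A/I-1 ? ·: aa|Aa
A/I-2 un ·: aa
A/II-1 un I-1×I-2: aa
A/II-2 aff ·: Aa
A/II-3 un I-1×I-2: aa
A/III-1 un II-1×II-2: aa
A/III-2 un II-1×II-2: aa
A/III-3 aff II-1×II-2: Aa
⇒ A over [I-1,I-2,II-1,II-2,II-3,III-1,III-2,III-3]: 2 consistent
T/I-1 un ·: tt
T/I-2 aff ·: Tt|TT
T/II-1 aff I-1×I-2: Tt
T/II-2 aff ·: Tt|TT
T/II-3 aff I-1×I-2: Tt
T/III-1 aff II-1×II-2: Tt|TT
T/III-2 aff II-1×II-2: Tt|TT
T/III-3 ? II-1×II-2: tt|Tt|TT
⇒ T over [I-1,I-2,II-1,II-2,II-3,III-1,III-2,III-3]: 40 consistent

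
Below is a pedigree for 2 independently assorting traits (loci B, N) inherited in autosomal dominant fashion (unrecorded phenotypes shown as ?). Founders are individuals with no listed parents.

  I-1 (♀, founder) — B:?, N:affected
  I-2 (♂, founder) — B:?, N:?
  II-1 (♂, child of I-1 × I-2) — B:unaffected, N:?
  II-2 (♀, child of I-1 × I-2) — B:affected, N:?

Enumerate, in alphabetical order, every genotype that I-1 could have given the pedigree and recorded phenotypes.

I-1 ∈ {Bb NN, Bb Nn, bb NN, bb Nn}

B/I-1 ? ·: bb|Bb
B/I-2 ? ·: bb|Bb
B/II-1 un I-1×I-2: bb
B/II-2 aff I-1×I-2: Bb|BB
⇒ B over [I-1,I-2,II-1,II-2]: 4 consistent
N/I-1 aff ·: Nn|NN
N/I-2 ? ·: nn|Nn|NN
N/II-1 ? I-1×I-2: nn|Nn|NN
N/II-2 ? I-1×I-2: nn|Nn|NN
⇒ N over [I-1,I-2,II-1,II-2]: 23 consistent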